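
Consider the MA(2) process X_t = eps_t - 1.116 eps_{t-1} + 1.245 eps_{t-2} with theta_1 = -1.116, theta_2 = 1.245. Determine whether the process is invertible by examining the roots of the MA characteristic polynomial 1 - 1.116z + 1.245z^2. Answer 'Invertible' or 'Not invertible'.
\text{Not invertible}

The MA(q) characteristic polynomial is P(z) = 1 - 1.116z + 1.245z^2.
Invertibility requires all roots to lie outside the unit circle, i.e. |z| > 1 for every root.
Set 1 + (-1.116) z + (1.245) z^2 = 0, i.e. a z^2 + b z + c = 0 with a = 1.245, b = -1.116, c = 1.
Discriminant D = b^2 - 4ac = (-1.116)^2 - 4*(1.245)*1 = 1.245456 - (4.98) = -3.734544.
D < 0, so the roots are the complex-conjugate pair z = (-b +/- i sqrt(-D)) / (2a) = 0.4482 +/- 0.7761i.
For a conjugate pair |z|^2 = z * conj(z) = (product of roots) = c/a = 1/(1.245) = 0.803213, so |z| = sqrt(0.803213) = 0.8962 for both roots.
Moduli of all roots: 0.8962, 0.8962.
All moduli strictly greater than 1? No.
Verdict: Not invertible.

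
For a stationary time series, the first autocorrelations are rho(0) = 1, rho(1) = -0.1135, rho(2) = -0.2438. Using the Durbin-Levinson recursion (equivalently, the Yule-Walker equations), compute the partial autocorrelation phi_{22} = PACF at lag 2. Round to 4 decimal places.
\phi_{22} = -0.2600

The PACF at lag k is phi_{kk}, the last component of the solution
to the Yule-Walker system G_k phi = r_k where
  (G_k)_{ij} = rho(|i - j|), (r_k)_i = rho(i), i,j = 1..k.
Equivalently, Durbin-Levinson gives phi_{kk} iteratively:
  phi_{11} = rho(1)
  phi_{kk} = [rho(k) - sum_{j=1..k-1} phi_{k-1,j} rho(k-j)]
            / [1 - sum_{j=1..k-1} phi_{k-1,j} rho(j)],
  phi_{k,j} = phi_{k-1,j} - phi_{kk} phi_{k-1,k-j},  j = 1..k-1.
Step k = 1:
  phi_11 = rho(1) = -0.1135.
Step k = 2:
  phi_22 = [rho(2) - phi_11 rho(1)] / [1 - phi_11 rho(1)] = [-0.2438 - (-0.1135)(-0.1135)] / [1 - (-0.1135)(-0.1135)]
         = -0.25668225 / 0.98711775 = -0.26.
Therefore phi_{22} = -0.2600.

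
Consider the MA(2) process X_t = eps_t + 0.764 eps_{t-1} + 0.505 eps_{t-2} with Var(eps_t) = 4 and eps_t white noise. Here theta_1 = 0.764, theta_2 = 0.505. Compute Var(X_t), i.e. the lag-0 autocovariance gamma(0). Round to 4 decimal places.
\gamma(0) = 7.3549

For an MA(q) process X_t = eps_t + sum_i theta_i eps_{t-i} with
Var(eps_t) = sigma^2, the variance is
  gamma(0) = sigma^2 * (1 + sum_i theta_i^2).
  sum_i theta_i^2 = (0.764)^2 + (0.505)^2 = 0.583696 + 0.255025 = 0.838721.
  gamma(0) = 4 * (1 + 0.838721) = 4 * 1.838721 = 7.354884, which rounds to 7.3549.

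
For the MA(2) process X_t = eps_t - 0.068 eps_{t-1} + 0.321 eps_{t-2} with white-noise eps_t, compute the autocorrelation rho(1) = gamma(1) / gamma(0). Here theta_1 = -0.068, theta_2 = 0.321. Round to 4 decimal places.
\rho(1) = -0.0811

For an MA(q) process with theta_0 = 1, the autocovariance is
  gamma(k) = sigma^2 * sum_{i=0..q-k} theta_i * theta_{i+k},
and rho(k) = gamma(k) / gamma(0). Sigma^2 cancels.
  numerator   = (1)*(-0.068) + (-0.068)*(0.321) = -0.089828.
  denominator = (1)^2 + (-0.068)^2 + (0.321)^2 = 1.107665.
  rho(1) = -0.089828 / 1.107665 = -0.0811.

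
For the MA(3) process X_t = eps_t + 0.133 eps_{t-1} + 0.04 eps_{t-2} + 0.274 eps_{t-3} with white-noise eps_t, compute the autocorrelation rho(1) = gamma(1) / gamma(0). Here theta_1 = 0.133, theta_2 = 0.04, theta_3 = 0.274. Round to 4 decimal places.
\rho(1) = 0.1364

For an MA(q) process with theta_0 = 1, the autocovariance is
  gamma(k) = sigma^2 * sum_{i=0..q-k} theta_i * theta_{i+k},
and rho(k) = gamma(k) / gamma(0). Sigma^2 cancels.
  numerator   = (1)*(0.133) + (0.133)*(0.04) + (0.04)*(0.274) = 0.14928.
  denominator = (1)^2 + (0.133)^2 + (0.04)^2 + (0.274)^2 = 1.094365.
  rho(1) = 0.14928 / 1.094365 = 0.1364.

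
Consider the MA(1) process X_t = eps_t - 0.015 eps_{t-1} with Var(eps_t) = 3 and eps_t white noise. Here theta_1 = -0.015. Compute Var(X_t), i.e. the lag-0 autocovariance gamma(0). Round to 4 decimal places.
\gamma(0) = 3.0007

For an MA(q) process X_t = eps_t + sum_i theta_i eps_{t-i} with
Var(eps_t) = sigma^2, the variance is
  gamma(0) = sigma^2 * (1 + sum_i theta_i^2).
  sum_i theta_i^2 = (-0.015)^2 = 0.000225.
  gamma(0) = 3 * (1 + 0.000225) = 3 * 1.000225 = 3.000675, which rounds to 3.0007.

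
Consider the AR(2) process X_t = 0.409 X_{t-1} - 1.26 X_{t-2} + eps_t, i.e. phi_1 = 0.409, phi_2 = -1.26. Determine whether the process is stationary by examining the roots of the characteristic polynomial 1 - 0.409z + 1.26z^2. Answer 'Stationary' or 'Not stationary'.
\text{Not stationary}

The AR(p) characteristic polynomial is P(z) = 1 - 0.409z + 1.26z^2.
Stationarity requires all roots to lie outside the unit circle, i.e. |z| > 1 for every root.
Set 1 + (-0.409) z + (1.26) z^2 = 0, i.e. a z^2 + b z + c = 0 with a = 1.26, b = -0.409, c = 1.
Discriminant D = b^2 - 4ac = (-0.409)^2 - 4*(1.26)*1 = 0.167281 - (5.04) = -4.872719.
D < 0, so the roots are the complex-conjugate pair z = (-b +/- i sqrt(-D)) / (2a) = 0.1623 +/- 0.876i.
For a conjugate pair |z|^2 = z * conj(z) = (product of roots) = c/a = 1/(1.26) = 0.793651, so |z| = sqrt(0.793651) = 0.8909 for both roots.
Moduli of all roots: 0.8909, 0.8909.
All moduli strictly greater than 1? No.
Verdict: Not stationary.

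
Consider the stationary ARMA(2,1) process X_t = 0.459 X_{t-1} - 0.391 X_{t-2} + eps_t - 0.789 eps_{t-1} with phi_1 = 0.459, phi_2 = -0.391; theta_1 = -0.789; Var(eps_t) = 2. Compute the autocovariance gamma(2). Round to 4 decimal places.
\gamma(2) = -1.2200

Multiply the model equation by X_{t-k} and take expectations. With theta_0 = psi_0 = 1 and psi_j the MA(infinity) weights, this gives
  gamma(k) - sum_i phi_i gamma(k-i) = c_k,
  c_k = sigma^2 * sum_{j=k..q} theta_j psi_{j-k}   (c_k = 0 for k > q),
using gamma(-m) = gamma(m).
psi-weights needed (psi_j = theta_j + sum_i phi_i psi_{j-i}):
  psi_1 = theta_1 + phi_1 = -0.789 + (0.459) = -0.33
Right-hand sides:
  c_0 = sigma^2 (1 + theta_1 psi_1) = 2 * (1 + (-0.789)(-0.33)) = 2 * 1.26037 = 2.52074
  c_1 = sigma^2 theta_1 = 2 * (-0.789) = -1.578
  c_2 = 0
Equations for k = 0, 1, 2 (AR order 2, c_2 = 0):
  (E0) gamma(0) = phi_1 gamma(1) + phi_2 gamma(2) + c_0
  (E1) gamma(1) = phi_1 gamma(0) + phi_2 gamma(1) + c_1
  (E2) gamma(2) = phi_1 gamma(1) + phi_2 gamma(0)
From (E1): gamma(1) = A gamma(0) + B with
  A = phi_1 / (1 - phi_2) = 0.459 / 1.391 = 0.329978,   B = c_1 / (1 - phi_2) = -1.578 / 1.391 = -1.134436.
Insert (E2) into (E0): gamma(0) (1 - phi_2^2) = phi_1 (1 + phi_2) gamma(1) + c_0.
  phi_1 (1 + phi_2) = (0.459)(0.609) = 0.279531,   1 - phi_2^2 = 0.847119.
Replace gamma(1) by A gamma(0) + B and collect gamma(0):
  gamma(0) [0.847119 - (0.279531)(0.329978)] = (0.279531)(-1.134436) + 2.52074
  gamma(0) * 0.75488 = 2.20363
  gamma(0) = 2.20363 / 0.75488 = 2.91918.
  gamma(1) = A gamma(0) + B = (0.329978)(2.91918) + (-1.134436) = -0.171169.
  gamma(2) = phi_1 gamma(1) + phi_2 gamma(0) = (0.459)(-0.171169) + (-0.391)(2.91918) = -1.219966.
Therefore gamma(2) = -1.2200 (to 4 decimal places).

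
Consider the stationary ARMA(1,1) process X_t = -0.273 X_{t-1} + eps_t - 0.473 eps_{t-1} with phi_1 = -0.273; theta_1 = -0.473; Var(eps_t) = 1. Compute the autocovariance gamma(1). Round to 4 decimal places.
\gamma(1) = -0.9102

Multiply the model equation by X_{t-k} and take expectations. With theta_0 = psi_0 = 1 and psi_j the MA(infinity) weights, this gives
  gamma(k) - sum_i phi_i gamma(k-i) = c_k,
  c_k = sigma^2 * sum_{j=k..q} theta_j psi_{j-k}   (c_k = 0 for k > q),
using gamma(-m) = gamma(m).
psi-weights needed (psi_j = theta_j + sum_i phi_i psi_{j-i}):
  psi_1 = theta_1 + phi_1 = -0.473 + (-0.273) = -0.746
Right-hand sides:
  c_0 = sigma^2 (1 + theta_1 psi_1) = 1 * (1 + (-0.473)(-0.746)) = 1 * 1.352858 = 1.352858
  c_1 = sigma^2 theta_1 = 1 * (-0.473) = -0.473
  c_2 = 0
Equations for k = 0 and k = 1 (AR order 1):
  gamma(0) = phi_1 gamma(1) + c_0
  gamma(1) = phi_1 gamma(0) + c_1
Substituting the second into the first: gamma(0) (1 - phi_1^2) = c_0 + phi_1 c_1, so
  gamma(0) = (c_0 + phi_1 c_1) / (1 - phi_1^2) = (1.352858 + (-0.273)(-0.473)) / (1 - (-0.273)^2) = 1.481987 / 0.925471 = 1.601333.
  gamma(1) = phi_1 gamma(0) + c_1 = (-0.273)(1.601333) + (-0.473) = -0.910164.
Therefore gamma(1) = -0.9102 (to 4 decimal places).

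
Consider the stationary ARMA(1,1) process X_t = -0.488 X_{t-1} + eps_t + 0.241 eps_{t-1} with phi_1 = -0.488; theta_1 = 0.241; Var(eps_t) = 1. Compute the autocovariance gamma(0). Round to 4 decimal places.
\gamma(0) = 1.0801

Multiply the model equation by X_{t-k} and take expectations. With theta_0 = psi_0 = 1 and psi_j the MA(infinity) weights, this gives
  gamma(k) - sum_i phi_i gamma(k-i) = c_k,
  c_k = sigma^2 * sum_{j=k..q} theta_j psi_{j-k}   (c_k = 0 for k > q),
using gamma(-m) = gamma(m).
psi-weights needed (psi_j = theta_j + sum_i phi_i psi_{j-i}):
  psi_1 = theta_1 + phi_1 = 0.241 + (-0.488) = -0.247
Right-hand sides:
  c_0 = sigma^2 (1 + theta_1 psi_1) = 1 * (1 + (0.241)(-0.247)) = 1 * 0.940473 = 0.940473
  c_1 = sigma^2 theta_1 = 1 * (0.241) = 0.241
  c_2 = 0
Equations for k = 0 and k = 1 (AR order 1):
  gamma(0) = phi_1 gamma(1) + c_0
  gamma(1) = phi_1 gamma(0) + c_1
Substituting the second into the first: gamma(0) (1 - phi_1^2) = c_0 + phi_1 c_1, so
  gamma(0) = (c_0 + phi_1 c_1) / (1 - phi_1^2) = (0.940473 + (-0.488)(0.241)) / (1 - (-0.488)^2) = 0.822865 / 0.761856 = 1.080079.
Therefore gamma(0) = 1.0801 (to 4 decimal places).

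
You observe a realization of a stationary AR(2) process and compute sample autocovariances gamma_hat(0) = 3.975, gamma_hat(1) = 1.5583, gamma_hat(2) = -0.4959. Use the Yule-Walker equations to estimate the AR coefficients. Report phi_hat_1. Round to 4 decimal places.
\hat\phi_{1} = 0.5210

The Yule-Walker equations for an AR(p) process read, in matrix form,
  Gamma_p phi = r_p,   with   (Gamma_p)_{ij} = gamma(|i - j|),
                       (r_p)_i = gamma(i),   i,j = 1..p.
Substitute the sample gammas (Toeplitz matrix and right-hand side of size 2):
  Gamma_p = [[3.975, 1.5583], [1.5583, 3.975]]
  r_p     = [1.5583, -0.4959]
Written out:
  3.975 phi_1 + 1.5583 phi_2 = 1.5583
  1.5583 phi_1 + 3.975 phi_2 = -0.4959
Solve by Cramer's rule:
  det = gamma(0)^2 - gamma(1)^2 = (3.975)^2 - (1.5583)^2 = 15.800625 - 2.42829889 = 13.37232611
  phi_hat_1 = [gamma(1) gamma(0) - gamma(1) gamma(2)] / det = [(1.5583)(3.975) - (1.5583)(-0.4959)] / 13.37232611 = 6.96700347 / 13.37232611 = 0.521
  phi_hat_2 = [gamma(0) gamma(2) - gamma(1)^2] / det = [(3.975)(-0.4959) - (1.5583)^2] / 13.37232611 = -4.39950139 / 13.37232611 = -0.329
So phi_hat = [0.5210, -0.3290].
Therefore phi_hat_1 = 0.5210.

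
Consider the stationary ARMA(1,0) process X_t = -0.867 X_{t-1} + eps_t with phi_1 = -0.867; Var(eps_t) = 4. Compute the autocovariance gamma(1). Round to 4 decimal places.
\gamma(1) = -13.9664

Multiply the model equation by X_{t-k} and take expectations. With theta_0 = psi_0 = 1 and psi_j the MA(infinity) weights, this gives
  gamma(k) - sum_i phi_i gamma(k-i) = c_k,
  c_k = sigma^2 * sum_{j=k..q} theta_j psi_{j-k}   (c_k = 0 for k > q),
using gamma(-m) = gamma(m).
Pure AR (q = 0): c_0 = sigma^2 = 4, c_k = 0 for k >= 1.
Equations for k = 0 and k = 1 (AR order 1):
  gamma(0) = phi_1 gamma(1) + c_0
  gamma(1) = phi_1 gamma(0) + c_1
Substituting the second into the first: gamma(0) (1 - phi_1^2) = c_0 + phi_1 c_1, so
  gamma(0) = c_0 / (1 - phi_1^2) = 4 / (1 - (-0.867)^2) = 4 / 0.248311 = 16.108831.
  gamma(1) = phi_1 gamma(0) = (-0.867)(16.108831) = -13.966357.
Therefore gamma(1) = -13.9664 (to 4 decimal places).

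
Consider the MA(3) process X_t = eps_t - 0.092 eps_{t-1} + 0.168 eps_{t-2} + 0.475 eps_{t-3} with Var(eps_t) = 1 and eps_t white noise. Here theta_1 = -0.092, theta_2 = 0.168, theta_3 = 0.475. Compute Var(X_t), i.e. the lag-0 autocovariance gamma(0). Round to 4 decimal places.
\gamma(0) = 1.2623

For an MA(q) process X_t = eps_t + sum_i theta_i eps_{t-i} with
Var(eps_t) = sigma^2, the variance is
  gamma(0) = sigma^2 * (1 + sum_i theta_i^2).
  sum_i theta_i^2 = (-0.092)^2 + (0.168)^2 + (0.475)^2 = 0.008464 + 0.028224 + 0.225625 = 0.262313.
  gamma(0) = 1 * (1 + 0.262313) = 1 * 1.262313 = 1.262313, which rounds to 1.2623.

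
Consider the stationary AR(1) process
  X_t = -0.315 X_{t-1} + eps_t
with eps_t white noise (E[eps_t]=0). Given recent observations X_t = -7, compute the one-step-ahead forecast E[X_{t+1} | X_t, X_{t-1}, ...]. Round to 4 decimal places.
E[X_{t+1} \mid \mathcal F_t] = 2.2050

For an AR(p) model X_t = c + sum_i phi_i X_{t-i} + eps_t, the
one-step-ahead conditional mean is
  E[X_{t+1} | X_t, ...] = c + sum_i phi_i X_{t+1-i}.
Substitute known values:
  E[X_{t+1} | ...] = (-0.315) * (-7)
                   = 2.2050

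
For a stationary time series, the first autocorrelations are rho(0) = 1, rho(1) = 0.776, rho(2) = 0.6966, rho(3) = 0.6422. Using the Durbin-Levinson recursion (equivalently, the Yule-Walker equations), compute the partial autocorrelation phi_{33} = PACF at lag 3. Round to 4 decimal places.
\phi_{33} = 0.1219

The PACF at lag k is phi_{kk}, the last component of the solution
to the Yule-Walker system G_k phi = r_k where
  (G_k)_{ij} = rho(|i - j|), (r_k)_i = rho(i), i,j = 1..k.
Equivalently, Durbin-Levinson gives phi_{kk} iteratively:
  phi_{11} = rho(1)
  phi_{kk} = [rho(k) - sum_{j=1..k-1} phi_{k-1,j} rho(k-j)]
            / [1 - sum_{j=1..k-1} phi_{k-1,j} rho(j)],
  phi_{k,j} = phi_{k-1,j} - phi_{kk} phi_{k-1,k-j},  j = 1..k-1.
Step k = 1:
  phi_11 = rho(1) = 0.776.
Step k = 2:
  phi_22 = [rho(2) - phi_11 rho(1)] / [1 - phi_11 rho(1)] = [0.6966 - (0.776)(0.776)] / [1 - (0.776)(0.776)]
         = 0.094424 / 0.397824 = 0.237351.
  Update: phi_21 = phi_11 - phi_22 phi_11 = 0.776 - (0.237351)(0.776) = 0.591815.
Step k = 3:
  phi_33 = [rho(3) - phi_21 rho(2) - phi_22 rho(1)] / [1 - phi_21 rho(1) - phi_22 rho(2)]
    numerator   = 0.6422 - (0.591815)(0.6966) - (0.237351)(0.776) = 0.04575682
    denominator = 1 - (0.591815)(0.776) - (0.237351)(0.6966) = 0.37541235
  phi_33 = 0.04575682 / 0.37541235 = 0.1219.
Therefore phi_{33} = 0.1219.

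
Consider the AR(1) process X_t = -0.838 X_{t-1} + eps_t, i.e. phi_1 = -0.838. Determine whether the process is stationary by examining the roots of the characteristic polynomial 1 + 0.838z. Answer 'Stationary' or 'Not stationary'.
\text{Stationary}

The AR(p) characteristic polynomial is P(z) = 1 + 0.838z.
Stationarity requires all roots to lie outside the unit circle, i.e. |z| > 1 for every root.
This is linear in z: 1 + (0.838) z = 0  =>  z = -1/(0.838) = -1.193317,  |z| = 1.193317.
Moduli of all roots: 1.1933.
All moduli strictly greater than 1? Yes.
Verdict: Stationary.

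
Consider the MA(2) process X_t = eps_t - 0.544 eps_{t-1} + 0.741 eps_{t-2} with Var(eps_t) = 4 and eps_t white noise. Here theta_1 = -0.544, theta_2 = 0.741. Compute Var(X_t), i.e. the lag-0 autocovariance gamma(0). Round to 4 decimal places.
\gamma(0) = 7.3801

For an MA(q) process X_t = eps_t + sum_i theta_i eps_{t-i} with
Var(eps_t) = sigma^2, the variance is
  gamma(0) = sigma^2 * (1 + sum_i theta_i^2).
  sum_i theta_i^2 = (-0.544)^2 + (0.741)^2 = 0.295936 + 0.549081 = 0.845017.
  gamma(0) = 4 * (1 + 0.845017) = 4 * 1.845017 = 7.380068, which rounds to 7.3801.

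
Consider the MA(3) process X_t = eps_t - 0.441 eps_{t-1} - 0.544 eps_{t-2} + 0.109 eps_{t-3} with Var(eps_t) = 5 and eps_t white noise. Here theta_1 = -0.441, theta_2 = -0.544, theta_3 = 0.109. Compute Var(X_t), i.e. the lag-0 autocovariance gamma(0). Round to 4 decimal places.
\gamma(0) = 7.5115

For an MA(q) process X_t = eps_t + sum_i theta_i eps_{t-i} with
Var(eps_t) = sigma^2, the variance is
  gamma(0) = sigma^2 * (1 + sum_i theta_i^2).
  sum_i theta_i^2 = (-0.441)^2 + (-0.544)^2 + (0.109)^2 = 0.194481 + 0.295936 + 0.011881 = 0.502298.
  gamma(0) = 5 * (1 + 0.502298) = 5 * 1.502298 = 7.51149, which rounds to 7.5115.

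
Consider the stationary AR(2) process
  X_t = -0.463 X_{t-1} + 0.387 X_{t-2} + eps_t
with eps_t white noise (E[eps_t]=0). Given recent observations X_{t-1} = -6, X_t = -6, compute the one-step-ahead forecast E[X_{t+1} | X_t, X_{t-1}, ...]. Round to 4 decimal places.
E[X_{t+1} \mid \mathcal F_t] = 0.4560

For an AR(p) model X_t = c + sum_i phi_i X_{t-i} + eps_t, the
one-step-ahead conditional mean is
  E[X_{t+1} | X_t, ...] = c + sum_i phi_i X_{t+1-i}.
Substitute known values:
  E[X_{t+1} | ...] = (-0.463) * (-6) + (0.387) * (-6)
                   = 0.4560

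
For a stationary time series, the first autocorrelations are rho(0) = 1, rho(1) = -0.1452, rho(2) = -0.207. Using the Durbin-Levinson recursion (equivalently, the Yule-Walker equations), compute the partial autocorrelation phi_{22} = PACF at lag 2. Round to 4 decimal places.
\phi_{22} = -0.2330

The PACF at lag k is phi_{kk}, the last component of the solution
to the Yule-Walker system G_k phi = r_k where
  (G_k)_{ij} = rho(|i - j|), (r_k)_i = rho(i), i,j = 1..k.
Equivalently, Durbin-Levinson gives phi_{kk} iteratively:
  phi_{11} = rho(1)
  phi_{kk} = [rho(k) - sum_{j=1..k-1} phi_{k-1,j} rho(k-j)]
            / [1 - sum_{j=1..k-1} phi_{k-1,j} rho(j)],
  phi_{k,j} = phi_{k-1,j} - phi_{kk} phi_{k-1,k-j},  j = 1..k-1.
Step k = 1:
  phi_11 = rho(1) = -0.1452.
Step k = 2:
  phi_22 = [rho(2) - phi_11 rho(1)] / [1 - phi_11 rho(1)] = [-0.207 - (-0.1452)(-0.1452)] / [1 - (-0.1452)(-0.1452)]
         = -0.22808304 / 0.97891696 = -0.233.
Therefore phi_{22} = -0.2330.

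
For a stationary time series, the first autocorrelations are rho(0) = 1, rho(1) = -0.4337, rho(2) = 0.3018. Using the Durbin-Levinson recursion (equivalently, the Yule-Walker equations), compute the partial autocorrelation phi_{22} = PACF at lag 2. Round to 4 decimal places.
\phi_{22} = 0.1400

The PACF at lag k is phi_{kk}, the last component of the solution
to the Yule-Walker system G_k phi = r_k where
  (G_k)_{ij} = rho(|i - j|), (r_k)_i = rho(i), i,j = 1..k.
Equivalently, Durbin-Levinson gives phi_{kk} iteratively:
  phi_{11} = rho(1)
  phi_{kk} = [rho(k) - sum_{j=1..k-1} phi_{k-1,j} rho(k-j)]
            / [1 - sum_{j=1..k-1} phi_{k-1,j} rho(j)],
  phi_{k,j} = phi_{k-1,j} - phi_{kk} phi_{k-1,k-j},  j = 1..k-1.
Step k = 1:
  phi_11 = rho(1) = -0.4337.
Step k = 2:
  phi_22 = [rho(2) - phi_11 rho(1)] / [1 - phi_11 rho(1)] = [0.3018 - (-0.4337)(-0.4337)] / [1 - (-0.4337)(-0.4337)]
         = 0.11370431 / 0.81190431 = 0.14.
Therefore phi_{22} = 0.1400.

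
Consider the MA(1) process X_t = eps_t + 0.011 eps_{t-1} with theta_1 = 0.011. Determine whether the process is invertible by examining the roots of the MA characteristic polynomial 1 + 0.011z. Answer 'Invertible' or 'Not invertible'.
\text{Invertible}

The MA(q) characteristic polynomial is P(z) = 1 + 0.011z.
Invertibility requires all roots to lie outside the unit circle, i.e. |z| > 1 for every root.
This is linear in z: 1 + (0.011) z = 0  =>  z = -1/(0.011) = -90.909091,  |z| = 90.909091.
Moduli of all roots: 90.9091.
All moduli strictly greater than 1? Yes.
Verdict: Invertible.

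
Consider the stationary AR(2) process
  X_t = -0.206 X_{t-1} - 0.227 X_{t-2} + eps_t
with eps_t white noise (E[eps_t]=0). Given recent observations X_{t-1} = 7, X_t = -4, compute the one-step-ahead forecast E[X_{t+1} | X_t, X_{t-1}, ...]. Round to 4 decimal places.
E[X_{t+1} \mid \mathcal F_t] = -0.7650

For an AR(p) model X_t = c + sum_i phi_i X_{t-i} + eps_t, the
one-step-ahead conditional mean is
  E[X_{t+1} | X_t, ...] = c + sum_i phi_i X_{t+1-i}.
Substitute known values:
  E[X_{t+1} | ...] = (-0.206) * (-4) + (-0.227) * (7)
                   = -0.7650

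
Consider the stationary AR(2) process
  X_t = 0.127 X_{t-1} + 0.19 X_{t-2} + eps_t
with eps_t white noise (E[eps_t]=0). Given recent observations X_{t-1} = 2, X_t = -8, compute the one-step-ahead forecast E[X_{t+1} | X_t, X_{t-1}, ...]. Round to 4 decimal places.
E[X_{t+1} \mid \mathcal F_t] = -0.6360

For an AR(p) model X_t = c + sum_i phi_i X_{t-i} + eps_t, the
one-step-ahead conditional mean is
  E[X_{t+1} | X_t, ...] = c + sum_i phi_i X_{t+1-i}.
Substitute known values:
  E[X_{t+1} | ...] = (0.127) * (-8) + (0.19) * (2)
                   = -0.6360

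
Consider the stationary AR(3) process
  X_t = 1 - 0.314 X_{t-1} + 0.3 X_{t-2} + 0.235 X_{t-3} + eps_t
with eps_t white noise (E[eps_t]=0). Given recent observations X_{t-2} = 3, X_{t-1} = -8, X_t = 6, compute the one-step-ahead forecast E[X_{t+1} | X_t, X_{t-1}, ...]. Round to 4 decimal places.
E[X_{t+1} \mid \mathcal F_t] = -2.5790

For an AR(p) model X_t = c + sum_i phi_i X_{t-i} + eps_t, the
one-step-ahead conditional mean is
  E[X_{t+1} | X_t, ...] = c + sum_i phi_i X_{t+1-i}.
Substitute known values:
  E[X_{t+1} | ...] = 1 + (-0.314) * (6) + (0.3) * (-8) + (0.235) * (3)
                   = -2.5790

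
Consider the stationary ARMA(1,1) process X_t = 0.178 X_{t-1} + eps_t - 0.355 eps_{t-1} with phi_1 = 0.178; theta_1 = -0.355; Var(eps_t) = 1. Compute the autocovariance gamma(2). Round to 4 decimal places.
\gamma(2) = -0.0305

Multiply the model equation by X_{t-k} and take expectations. With theta_0 = psi_0 = 1 and psi_j the MA(infinity) weights, this gives
  gamma(k) - sum_i phi_i gamma(k-i) = c_k,
  c_k = sigma^2 * sum_{j=k..q} theta_j psi_{j-k}   (c_k = 0 for k > q),
using gamma(-m) = gamma(m).
psi-weights needed (psi_j = theta_j + sum_i phi_i psi_{j-i}):
  psi_1 = theta_1 + phi_1 = -0.355 + (0.178) = -0.177
Right-hand sides:
  c_0 = sigma^2 (1 + theta_1 psi_1) = 1 * (1 + (-0.355)(-0.177)) = 1 * 1.062835 = 1.062835
  c_1 = sigma^2 theta_1 = 1 * (-0.355) = -0.355
  c_2 = 0
Equations for k = 0 and k = 1 (AR order 1):
  gamma(0) = phi_1 gamma(1) + c_0
  gamma(1) = phi_1 gamma(0) + c_1
Substituting the second into the first: gamma(0) (1 - phi_1^2) = c_0 + phi_1 c_1, so
  gamma(0) = (c_0 + phi_1 c_1) / (1 - phi_1^2) = (1.062835 + (0.178)(-0.355)) / (1 - (0.178)^2) = 0.999645 / 0.968316 = 1.032354.
  gamma(1) = phi_1 gamma(0) + c_1 = (0.178)(1.032354) + (-0.355) = -0.171241.
For k = 2 (> q): gamma(2) = phi_1 gamma(1) = (0.178)(-0.171241) = -0.030481.
Therefore gamma(2) = -0.0305 (to 4 decimal places).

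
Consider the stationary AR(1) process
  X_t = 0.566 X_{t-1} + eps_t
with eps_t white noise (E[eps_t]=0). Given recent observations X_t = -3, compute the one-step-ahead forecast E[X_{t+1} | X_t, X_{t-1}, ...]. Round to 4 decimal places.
E[X_{t+1} \mid \mathcal F_t] = -1.6980

For an AR(p) model X_t = c + sum_i phi_i X_{t-i} + eps_t, the
one-step-ahead conditional mean is
  E[X_{t+1} | X_t, ...] = c + sum_i phi_i X_{t+1-i}.
Substitute known values:
  E[X_{t+1} | ...] = (0.566) * (-3)
                   = -1.6980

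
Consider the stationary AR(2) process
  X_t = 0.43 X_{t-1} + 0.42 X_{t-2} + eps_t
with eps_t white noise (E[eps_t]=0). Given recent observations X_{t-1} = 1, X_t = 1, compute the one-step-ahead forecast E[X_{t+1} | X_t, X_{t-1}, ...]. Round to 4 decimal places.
E[X_{t+1} \mid \mathcal F_t] = 0.8500

For an AR(p) model X_t = c + sum_i phi_i X_{t-i} + eps_t, the
one-step-ahead conditional mean is
  E[X_{t+1} | X_t, ...] = c + sum_i phi_i X_{t+1-i}.
Substitute known values:
  E[X_{t+1} | ...] = (0.43) * (1) + (0.42) * (1)
                   = 0.8500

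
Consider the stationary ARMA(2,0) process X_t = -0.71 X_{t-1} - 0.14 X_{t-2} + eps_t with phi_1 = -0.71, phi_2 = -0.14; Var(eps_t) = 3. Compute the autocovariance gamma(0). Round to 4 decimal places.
\gamma(0) = 4.9990

Multiply the model equation by X_{t-k} and take expectations. With theta_0 = psi_0 = 1 and psi_j the MA(infinity) weights, this gives
  gamma(k) - sum_i phi_i gamma(k-i) = c_k,
  c_k = sigma^2 * sum_{j=k..q} theta_j psi_{j-k}   (c_k = 0 for k > q),
using gamma(-m) = gamma(m).
Pure AR (q = 0): c_0 = sigma^2 = 3, c_k = 0 for k >= 1.
Equations for k = 0, 1, 2 (AR order 2, c_2 = 0):
  (E0) gamma(0) = phi_1 gamma(1) + phi_2 gamma(2) + c_0
  (E1) gamma(1) = phi_1 gamma(0) + phi_2 gamma(1) + c_1
  (E2) gamma(2) = phi_1 gamma(1) + phi_2 gamma(0)
From (E1): gamma(1) = A gamma(0) + B with
  A = phi_1 / (1 - phi_2) = -0.71 / 1.14 = -0.622807,   B = c_1 / (1 - phi_2) = 0 / 1.14 = 0.
Insert (E2) into (E0): gamma(0) (1 - phi_2^2) = phi_1 (1 + phi_2) gamma(1) + c_0.
  phi_1 (1 + phi_2) = (-0.71)(0.86) = -0.6106,   1 - phi_2^2 = 0.9804.
Replace gamma(1) by A gamma(0) + B and collect gamma(0):
  gamma(0) [0.9804 - (-0.6106)(-0.622807)] = c_0 = 3
  gamma(0) * 0.600114 = 3
  gamma(0) = 3 / 0.600114 = 4.99905.
Therefore gamma(0) = 4.9990 (to 4 decimal places).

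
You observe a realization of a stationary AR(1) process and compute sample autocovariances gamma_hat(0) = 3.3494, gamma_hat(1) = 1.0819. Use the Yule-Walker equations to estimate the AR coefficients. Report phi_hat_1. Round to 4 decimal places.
\hat\phi_{1} = 0.3230

The Yule-Walker equations for an AR(p) process read, in matrix form,
  Gamma_p phi = r_p,   with   (Gamma_p)_{ij} = gamma(|i - j|),
                       (r_p)_i = gamma(i),   i,j = 1..p.
Substitute the sample gammas (Toeplitz matrix and right-hand side of size 1):
  Gamma_p = [[3.3494]]
  r_p     = [1.0819]
With p = 1 this is the single equation gamma(0) phi_1 = gamma(1):
  phi_hat_1 = gamma(1) / gamma(0) = 1.0819 / 3.3494 = 0.3230.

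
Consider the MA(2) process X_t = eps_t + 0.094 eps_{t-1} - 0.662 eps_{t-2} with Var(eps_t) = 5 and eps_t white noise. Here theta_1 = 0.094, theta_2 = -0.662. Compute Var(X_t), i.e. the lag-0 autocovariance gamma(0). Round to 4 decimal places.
\gamma(0) = 7.2354

For an MA(q) process X_t = eps_t + sum_i theta_i eps_{t-i} with
Var(eps_t) = sigma^2, the variance is
  gamma(0) = sigma^2 * (1 + sum_i theta_i^2).
  sum_i theta_i^2 = (0.094)^2 + (-0.662)^2 = 0.008836 + 0.438244 = 0.44708.
  gamma(0) = 5 * (1 + 0.44708) = 5 * 1.44708 = 7.2354.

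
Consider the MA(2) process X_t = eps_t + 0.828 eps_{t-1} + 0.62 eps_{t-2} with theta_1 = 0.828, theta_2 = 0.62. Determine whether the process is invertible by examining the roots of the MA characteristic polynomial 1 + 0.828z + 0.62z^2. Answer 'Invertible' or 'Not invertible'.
\text{Invertible}

The MA(q) characteristic polynomial is P(z) = 1 + 0.828z + 0.62z^2.
Invertibility requires all roots to lie outside the unit circle, i.e. |z| > 1 for every root.
Set 1 + (0.828) z + (0.62) z^2 = 0, i.e. a z^2 + b z + c = 0 with a = 0.62, b = 0.828, c = 1.
Discriminant D = b^2 - 4ac = (0.828)^2 - 4*(0.62)*1 = 0.685584 - (2.48) = -1.794416.
D < 0, so the roots are the complex-conjugate pair z = (-b +/- i sqrt(-D)) / (2a) = -0.6677 +/- 1.0803i.
For a conjugate pair |z|^2 = z * conj(z) = (product of roots) = c/a = 1/(0.62) = 1.612903, so |z| = sqrt(1.612903) = 1.27 for both roots.
Moduli of all roots: 1.2700, 1.2700.
All moduli strictly greater than 1? Yes.
Verdict: Invertible.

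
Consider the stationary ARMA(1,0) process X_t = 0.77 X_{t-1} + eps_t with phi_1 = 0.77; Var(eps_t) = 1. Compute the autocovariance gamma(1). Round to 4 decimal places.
\gamma(1) = 1.8914

Multiply the model equation by X_{t-k} and take expectations. With theta_0 = psi_0 = 1 and psi_j the MA(infinity) weights, this gives
  gamma(k) - sum_i phi_i gamma(k-i) = c_k,
  c_k = sigma^2 * sum_{j=k..q} theta_j psi_{j-k}   (c_k = 0 for k > q),
using gamma(-m) = gamma(m).
Pure AR (q = 0): c_0 = sigma^2 = 1, c_k = 0 for k >= 1.
Equations for k = 0 and k = 1 (AR order 1):
  gamma(0) = phi_1 gamma(1) + c_0
  gamma(1) = phi_1 gamma(0) + c_1
Substituting the second into the first: gamma(0) (1 - phi_1^2) = c_0 + phi_1 c_1, so
  gamma(0) = c_0 / (1 - phi_1^2) = 1 / (1 - (0.77)^2) = 1 / 0.4071 = 2.456399.
  gamma(1) = phi_1 gamma(0) = (0.77)(2.456399) = 1.891427.
Therefore gamma(1) = 1.8914 (to 4 decimal places).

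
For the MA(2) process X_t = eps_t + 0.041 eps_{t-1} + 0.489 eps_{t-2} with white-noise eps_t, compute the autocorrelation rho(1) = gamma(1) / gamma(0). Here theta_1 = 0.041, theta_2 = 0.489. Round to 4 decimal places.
\rho(1) = 0.0492

For an MA(q) process with theta_0 = 1, the autocovariance is
  gamma(k) = sigma^2 * sum_{i=0..q-k} theta_i * theta_{i+k},
and rho(k) = gamma(k) / gamma(0). Sigma^2 cancels.
  numerator   = (1)*(0.041) + (0.041)*(0.489) = 0.061049.
  denominator = (1)^2 + (0.041)^2 + (0.489)^2 = 1.240802.
  rho(1) = 0.061049 / 1.240802 = 0.0492.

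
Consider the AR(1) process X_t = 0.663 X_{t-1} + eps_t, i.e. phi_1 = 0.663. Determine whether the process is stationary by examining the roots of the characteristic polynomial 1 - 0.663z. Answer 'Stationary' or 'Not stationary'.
\text{Stationary}

The AR(p) characteristic polynomial is P(z) = 1 - 0.663z.
Stationarity requires all roots to lie outside the unit circle, i.e. |z| > 1 for every root.
This is linear in z: 1 + (-0.663) z = 0  =>  z = -1/(-0.663) = 1.508296,  |z| = 1.508296.
Moduli of all roots: 1.5083.
All moduli strictly greater than 1? Yes.
Verdict: Stationary.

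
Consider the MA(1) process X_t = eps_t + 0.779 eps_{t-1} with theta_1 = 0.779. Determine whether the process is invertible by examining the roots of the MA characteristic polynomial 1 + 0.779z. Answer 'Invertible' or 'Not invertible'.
\text{Invertible}

The MA(q) characteristic polynomial is P(z) = 1 + 0.779z.
Invertibility requires all roots to lie outside the unit circle, i.e. |z| > 1 for every root.
This is linear in z: 1 + (0.779) z = 0  =>  z = -1/(0.779) = -1.283697,  |z| = 1.283697.
Moduli of all roots: 1.2837.
All moduli strictly greater than 1? Yes.
Verdict: Invertible.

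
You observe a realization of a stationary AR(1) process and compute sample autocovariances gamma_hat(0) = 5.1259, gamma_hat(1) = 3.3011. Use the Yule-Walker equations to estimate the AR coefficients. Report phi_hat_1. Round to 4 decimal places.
\hat\phi_{1} = 0.6440

The Yule-Walker equations for an AR(p) process read, in matrix form,
  Gamma_p phi = r_p,   with   (Gamma_p)_{ij} = gamma(|i - j|),
                       (r_p)_i = gamma(i),   i,j = 1..p.
Substitute the sample gammas (Toeplitz matrix and right-hand side of size 1):
  Gamma_p = [[5.1259]]
  r_p     = [3.3011]
With p = 1 this is the single equation gamma(0) phi_1 = gamma(1):
  phi_hat_1 = gamma(1) / gamma(0) = 3.3011 / 5.1259 = 0.6440.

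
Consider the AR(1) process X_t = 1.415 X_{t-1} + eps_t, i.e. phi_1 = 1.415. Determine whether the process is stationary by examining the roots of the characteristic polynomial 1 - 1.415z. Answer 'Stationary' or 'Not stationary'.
\text{Not stationary}

The AR(p) characteristic polynomial is P(z) = 1 - 1.415z.
Stationarity requires all roots to lie outside the unit circle, i.e. |z| > 1 for every root.
This is linear in z: 1 + (-1.415) z = 0  =>  z = -1/(-1.415) = 0.706714,  |z| = 0.706714.
Moduli of all roots: 0.7067.
All moduli strictly greater than 1? No.
Verdict: Not stationary.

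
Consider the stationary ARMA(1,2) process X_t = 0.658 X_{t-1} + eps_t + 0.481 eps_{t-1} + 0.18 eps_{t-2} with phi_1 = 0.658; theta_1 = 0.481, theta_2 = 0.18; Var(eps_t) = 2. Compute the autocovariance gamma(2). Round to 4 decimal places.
\gamma(2) = 4.5714

Multiply the model equation by X_{t-k} and take expectations. With theta_0 = psi_0 = 1 and psi_j the MA(infinity) weights, this gives
  gamma(k) - sum_i phi_i gamma(k-i) = c_k,
  c_k = sigma^2 * sum_{j=k..q} theta_j psi_{j-k}   (c_k = 0 for k > q),
using gamma(-m) = gamma(m).
psi-weights needed (psi_j = theta_j + sum_i phi_i psi_{j-i}):
  psi_1 = theta_1 + phi_1 = 0.481 + (0.658) = 1.139
  psi_2 = theta_2 + phi_1 psi_1 = 0.18 + (0.658)(1.139) = 0.929462
Right-hand sides:
  c_0 = sigma^2 (1 + theta_1 psi_1 + theta_2 psi_2) = 2 * (1 + (0.481)(1.139) + (0.18)(0.929462)) = 2 * 1.715162 = 3.430324
  c_1 = sigma^2 (theta_1 + theta_2 psi_1) = 2 * (0.481 + (0.18)(1.139)) = 1.37204
  c_2 = sigma^2 theta_2 = 2 * (0.18) = 0.36
Equations for k = 0 and k = 1 (AR order 1):
  gamma(0) = phi_1 gamma(1) + c_0
  gamma(1) = phi_1 gamma(0) + c_1
Substituting the second into the first: gamma(0) (1 - phi_1^2) = c_0 + phi_1 c_1, so
  gamma(0) = (c_0 + phi_1 c_1) / (1 - phi_1^2) = (3.430324 + (0.658)(1.37204)) / (1 - (0.658)^2) = 4.333127 / 0.567036 = 7.641713.
  gamma(1) = phi_1 gamma(0) + c_1 = (0.658)(7.641713) + (1.37204) = 6.400287.
For k = 2: gamma(2) = phi_1 gamma(1) + c_2
  = (0.658)(6.400287) + (0.36) = 4.571389.
Therefore gamma(2) = 4.5714 (to 4 decimal places).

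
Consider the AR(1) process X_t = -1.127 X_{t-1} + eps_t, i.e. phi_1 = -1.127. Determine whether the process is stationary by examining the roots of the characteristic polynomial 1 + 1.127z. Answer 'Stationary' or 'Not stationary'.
\text{Not stationary}

The AR(p) characteristic polynomial is P(z) = 1 + 1.127z.
Stationarity requires all roots to lie outside the unit circle, i.e. |z| > 1 for every root.
This is linear in z: 1 + (1.127) z = 0  =>  z = -1/(1.127) = -0.887311,  |z| = 0.887311.
Moduli of all roots: 0.8873.
All moduli strictly greater than 1? No.
Verdict: Not stationary.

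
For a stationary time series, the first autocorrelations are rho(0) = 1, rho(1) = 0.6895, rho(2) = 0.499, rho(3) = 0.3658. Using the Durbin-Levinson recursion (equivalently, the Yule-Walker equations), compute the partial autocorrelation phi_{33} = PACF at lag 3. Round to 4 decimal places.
\phi_{33} = 0.0119

The PACF at lag k is phi_{kk}, the last component of the solution
to the Yule-Walker system G_k phi = r_k where
  (G_k)_{ij} = rho(|i - j|), (r_k)_i = rho(i), i,j = 1..k.
Equivalently, Durbin-Levinson gives phi_{kk} iteratively:
  phi_{11} = rho(1)
  phi_{kk} = [rho(k) - sum_{j=1..k-1} phi_{k-1,j} rho(k-j)]
            / [1 - sum_{j=1..k-1} phi_{k-1,j} rho(j)],
  phi_{k,j} = phi_{k-1,j} - phi_{kk} phi_{k-1,k-j},  j = 1..k-1.
Step k = 1:
  phi_11 = rho(1) = 0.6895.
Step k = 2:
  phi_22 = [rho(2) - phi_11 rho(1)] / [1 - phi_11 rho(1)] = [0.499 - (0.6895)(0.6895)] / [1 - (0.6895)(0.6895)]
         = 0.02358975 / 0.52458975 = 0.044968.
  Update: phi_21 = phi_11 - phi_22 phi_11 = 0.6895 - (0.044968)(0.6895) = 0.658495.
Step k = 3:
  phi_33 = [rho(3) - phi_21 rho(2) - phi_22 rho(1)] / [1 - phi_21 rho(1) - phi_22 rho(2)]
    numerator   = 0.3658 - (0.658495)(0.499) - (0.044968)(0.6895) = 0.00620578
    denominator = 1 - (0.658495)(0.6895) - (0.044968)(0.499) = 0.52352897
  phi_33 = 0.00620578 / 0.52352897 = 0.0119.
Therefore phi_{33} = 0.0119.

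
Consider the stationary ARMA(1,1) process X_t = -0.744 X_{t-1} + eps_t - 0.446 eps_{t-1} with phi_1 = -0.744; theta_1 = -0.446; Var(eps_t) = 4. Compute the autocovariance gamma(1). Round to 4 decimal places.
\gamma(1) = -14.1993

Multiply the model equation by X_{t-k} and take expectations. With theta_0 = psi_0 = 1 and psi_j the MA(infinity) weights, this gives
  gamma(k) - sum_i phi_i gamma(k-i) = c_k,
  c_k = sigma^2 * sum_{j=k..q} theta_j psi_{j-k}   (c_k = 0 for k > q),
using gamma(-m) = gamma(m).
psi-weights needed (psi_j = theta_j + sum_i phi_i psi_{j-i}):
  psi_1 = theta_1 + phi_1 = -0.446 + (-0.744) = -1.19
Right-hand sides:
  c_0 = sigma^2 (1 + theta_1 psi_1) = 4 * (1 + (-0.446)(-1.19)) = 4 * 1.53074 = 6.12296
  c_1 = sigma^2 theta_1 = 4 * (-0.446) = -1.784
  c_2 = 0
Equations for k = 0 and k = 1 (AR order 1):
  gamma(0) = phi_1 gamma(1) + c_0
  gamma(1) = phi_1 gamma(0) + c_1
Substituting the second into the first: gamma(0) (1 - phi_1^2) = c_0 + phi_1 c_1, so
  gamma(0) = (c_0 + phi_1 c_1) / (1 - phi_1^2) = (6.12296 + (-0.744)(-1.784)) / (1 - (-0.744)^2) = 7.450256 / 0.446464 = 16.687249.
  gamma(1) = phi_1 gamma(0) + c_1 = (-0.744)(16.687249) + (-1.784) = -14.199313.
Therefore gamma(1) = -14.1993 (to 4 decimal places).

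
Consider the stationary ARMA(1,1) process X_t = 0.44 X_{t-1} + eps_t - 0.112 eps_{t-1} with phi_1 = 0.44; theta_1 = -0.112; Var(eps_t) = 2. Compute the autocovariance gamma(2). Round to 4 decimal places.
\gamma(2) = 0.3403

Multiply the model equation by X_{t-k} and take expectations. With theta_0 = psi_0 = 1 and psi_j the MA(infinity) weights, this gives
  gamma(k) - sum_i phi_i gamma(k-i) = c_k,
  c_k = sigma^2 * sum_{j=k..q} theta_j psi_{j-k}   (c_k = 0 for k > q),
using gamma(-m) = gamma(m).
psi-weights needed (psi_j = theta_j + sum_i phi_i psi_{j-i}):
  psi_1 = theta_1 + phi_1 = -0.112 + (0.44) = 0.328
Right-hand sides:
  c_0 = sigma^2 (1 + theta_1 psi_1) = 2 * (1 + (-0.112)(0.328)) = 2 * 0.963264 = 1.926528
  c_1 = sigma^2 theta_1 = 2 * (-0.112) = -0.224
  c_2 = 0
Equations for k = 0 and k = 1 (AR order 1):
  gamma(0) = phi_1 gamma(1) + c_0
  gamma(1) = phi_1 gamma(0) + c_1
Substituting the second into the first: gamma(0) (1 - phi_1^2) = c_0 + phi_1 c_1, so
  gamma(0) = (c_0 + phi_1 c_1) / (1 - phi_1^2) = (1.926528 + (0.44)(-0.224)) / (1 - (0.44)^2) = 1.827968 / 0.8064 = 2.266825.
  gamma(1) = phi_1 gamma(0) + c_1 = (0.44)(2.266825) + (-0.224) = 0.773403.
For k = 2 (> q): gamma(2) = phi_1 gamma(1) = (0.44)(0.773403) = 0.340297.
Therefore gamma(2) = 0.3403 (to 4 decimal places).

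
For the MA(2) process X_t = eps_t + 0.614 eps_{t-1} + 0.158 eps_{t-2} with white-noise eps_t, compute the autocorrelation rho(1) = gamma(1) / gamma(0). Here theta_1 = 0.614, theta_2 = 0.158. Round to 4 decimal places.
\rho(1) = 0.5072

For an MA(q) process with theta_0 = 1, the autocovariance is
  gamma(k) = sigma^2 * sum_{i=0..q-k} theta_i * theta_{i+k},
and rho(k) = gamma(k) / gamma(0). Sigma^2 cancels.
  numerator   = (1)*(0.614) + (0.614)*(0.158) = 0.711012.
  denominator = (1)^2 + (0.614)^2 + (0.158)^2 = 1.40196.
  rho(1) = 0.711012 / 1.40196 = 0.5072.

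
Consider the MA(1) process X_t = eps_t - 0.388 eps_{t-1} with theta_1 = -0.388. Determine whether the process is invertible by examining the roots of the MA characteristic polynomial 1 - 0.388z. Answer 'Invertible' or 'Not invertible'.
\text{Invertible}

The MA(q) characteristic polynomial is P(z) = 1 - 0.388z.
Invertibility requires all roots to lie outside the unit circle, i.e. |z| > 1 for every root.
This is linear in z: 1 + (-0.388) z = 0  =>  z = -1/(-0.388) = 2.57732,  |z| = 2.57732.
Moduli of all roots: 2.5773.
All moduli strictly greater than 1? Yes.
Verdict: Invertible.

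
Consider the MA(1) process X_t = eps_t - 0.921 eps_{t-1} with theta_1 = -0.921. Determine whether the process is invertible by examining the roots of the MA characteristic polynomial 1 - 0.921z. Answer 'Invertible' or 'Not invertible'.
\text{Invertible}

The MA(q) characteristic polynomial is P(z) = 1 - 0.921z.
Invertibility requires all roots to lie outside the unit circle, i.e. |z| > 1 for every root.
This is linear in z: 1 + (-0.921) z = 0  =>  z = -1/(-0.921) = 1.085776,  |z| = 1.085776.
Moduli of all roots: 1.0858.
All moduli strictly greater than 1? Yes.
Verdict: Invertible.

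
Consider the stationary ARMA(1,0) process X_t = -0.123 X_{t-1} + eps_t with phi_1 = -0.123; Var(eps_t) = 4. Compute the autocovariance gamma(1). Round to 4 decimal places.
\gamma(1) = -0.4996

Multiply the model equation by X_{t-k} and take expectations. With theta_0 = psi_0 = 1 and psi_j the MA(infinity) weights, this gives
  gamma(k) - sum_i phi_i gamma(k-i) = c_k,
  c_k = sigma^2 * sum_{j=k..q} theta_j psi_{j-k}   (c_k = 0 for k > q),
using gamma(-m) = gamma(m).
Pure AR (q = 0): c_0 = sigma^2 = 4, c_k = 0 for k >= 1.
Equations for k = 0 and k = 1 (AR order 1):
  gamma(0) = phi_1 gamma(1) + c_0
  gamma(1) = phi_1 gamma(0) + c_1
Substituting the second into the first: gamma(0) (1 - phi_1^2) = c_0 + phi_1 c_1, so
  gamma(0) = c_0 / (1 - phi_1^2) = 4 / (1 - (-0.123)^2) = 4 / 0.984871 = 4.061446.
  gamma(1) = phi_1 gamma(0) = (-0.123)(4.061446) = -0.499558.
Therefore gamma(1) = -0.4996 (to 4 decimal places).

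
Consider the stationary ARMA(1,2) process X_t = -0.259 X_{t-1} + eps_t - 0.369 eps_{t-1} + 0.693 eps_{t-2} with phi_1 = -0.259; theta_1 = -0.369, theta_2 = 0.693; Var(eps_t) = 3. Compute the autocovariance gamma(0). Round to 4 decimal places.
\gamma(0) = 6.5375

Multiply the model equation by X_{t-k} and take expectations. With theta_0 = psi_0 = 1 and psi_j the MA(infinity) weights, this gives
  gamma(k) - sum_i phi_i gamma(k-i) = c_k,
  c_k = sigma^2 * sum_{j=k..q} theta_j psi_{j-k}   (c_k = 0 for k > q),
using gamma(-m) = gamma(m).
psi-weights needed (psi_j = theta_j + sum_i phi_i psi_{j-i}):
  psi_1 = theta_1 + phi_1 = -0.369 + (-0.259) = -0.628
  psi_2 = theta_2 + phi_1 psi_1 = 0.693 + (-0.259)(-0.628) = 0.855652
Right-hand sides:
  c_0 = sigma^2 (1 + theta_1 psi_1 + theta_2 psi_2) = 3 * (1 + (-0.369)(-0.628) + (0.693)(0.855652)) = 3 * 1.824699 = 5.474097
  c_1 = sigma^2 (theta_1 + theta_2 psi_1) = 3 * (-0.369 + (0.693)(-0.628)) = -2.412612
  c_2 = sigma^2 theta_2 = 3 * (0.693) = 2.079
Equations for k = 0 and k = 1 (AR order 1):
  gamma(0) = phi_1 gamma(1) + c_0
  gamma(1) = phi_1 gamma(0) + c_1
Substituting the second into the first: gamma(0) (1 - phi_1^2) = c_0 + phi_1 c_1, so
  gamma(0) = (c_0 + phi_1 c_1) / (1 - phi_1^2) = (5.474097 + (-0.259)(-2.412612)) / (1 - (-0.259)^2) = 6.098963 / 0.932919 = 6.537505.
Therefore gamma(0) = 6.5375 (to 4 decimal places).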